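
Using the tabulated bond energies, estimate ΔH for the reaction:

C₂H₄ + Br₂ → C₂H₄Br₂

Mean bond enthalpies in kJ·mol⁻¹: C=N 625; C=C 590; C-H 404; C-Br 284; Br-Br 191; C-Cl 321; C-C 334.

ΔH ≈ −121 kJ

Bonds broken (reactants):
  Br-Br: 1 × 191 = 191
  C-H: 4 × 404 = 1616
  C=C: 1 × 590 = 590
  Σ(broken) = 2397 kJ
Bonds formed (products):
  C-Br: 2 × 284 = 568
  C-C: 1 × 334 = 334
  C-H: 4 × 404 = 1616
  Σ(formed) = 2518 kJ
ΔH = Σ(broken) − Σ(formed) = 2397 − 2518 = −121 kJ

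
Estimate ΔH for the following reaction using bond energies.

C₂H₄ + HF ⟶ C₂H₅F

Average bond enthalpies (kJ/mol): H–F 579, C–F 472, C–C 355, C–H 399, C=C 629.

ΔH ≈ −18 kJ

Bonds broken (reactants):
  C–H: 4 × 399 = 1596
  C=C: 1 × 629 = 629
  H–F: 1 × 579 = 579
  Σ(broken) = 2804 kJ
Bonds formed (products):
  C–C: 1 × 355 = 355
  C–F: 1 × 472 = 472
  C–H: 5 × 399 = 1995
  Σ(formed) = 2822 kJ
ΔH = Σ(broken) − Σ(formed) = 2804 − 2822 = −18 kJ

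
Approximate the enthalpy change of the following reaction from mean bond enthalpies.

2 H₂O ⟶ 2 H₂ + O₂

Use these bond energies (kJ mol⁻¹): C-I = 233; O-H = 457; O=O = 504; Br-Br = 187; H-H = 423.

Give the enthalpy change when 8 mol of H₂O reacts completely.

ΔH = +1912 kJ

Bonds broken (reactants):
  O-H: 4 × 457 = 1828
  Σ(broken) = 1828 kJ
Bonds formed (products):
  H-H: 2 × 423 = 846
  O=O: 1 × 504 = 504
  Σ(formed) = 1350 kJ
ΔH = Σ(broken) − Σ(formed) = 1828 − 1350 = +478 kJ
For 4× the reaction as written: 4 × (+478) = +1912 kJ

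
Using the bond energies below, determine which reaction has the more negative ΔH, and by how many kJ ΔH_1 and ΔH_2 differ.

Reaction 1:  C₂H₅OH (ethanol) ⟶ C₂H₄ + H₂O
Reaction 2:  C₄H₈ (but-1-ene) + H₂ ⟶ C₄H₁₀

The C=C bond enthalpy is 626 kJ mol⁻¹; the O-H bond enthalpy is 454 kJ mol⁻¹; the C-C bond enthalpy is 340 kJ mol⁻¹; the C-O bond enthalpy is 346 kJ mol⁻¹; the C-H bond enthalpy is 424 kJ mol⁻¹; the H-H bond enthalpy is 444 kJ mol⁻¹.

Reaction 1:
  Bonds broken (reactants):
    C-C: 1 × 340 = 340
    C-H: 5 × 424 = 2120
    C-O: 1 × 346 = 346
    O-H: 1 × 454 = 454
    Σ(broken) = 3260 kJ
  Bonds formed (products):
    C-H: 4 × 424 = 1696
    C=C: 1 × 626 = 626
    O-H: 2 × 454 = 908
    Σ(formed) = 3230 kJ
  ΔH_1 = 3260 − 3230 = +30 kJ
Reaction 2:
  Bonds broken (reactants):
    C-C: 2 × 340 = 680
    C-H: 8 × 424 = 3392
    C=C: 1 × 626 = 626
    H-H: 1 × 444 = 444
    Σ(broken) = 5142 kJ
  Bonds formed (products):
    C-C: 3 × 340 = 1020
    C-H: 10 × 424 = 4240
    Σ(formed) = 5260 kJ
  ΔH_2 = 5142 − 5260 = −118 kJ
ΔH_1 − ΔH_2 = +148 kJ, so reaction 2 has the more negative ΔH; |ΔH_1 − ΔH_2| = 148 kJ.

Reaction 2, by 148 kJ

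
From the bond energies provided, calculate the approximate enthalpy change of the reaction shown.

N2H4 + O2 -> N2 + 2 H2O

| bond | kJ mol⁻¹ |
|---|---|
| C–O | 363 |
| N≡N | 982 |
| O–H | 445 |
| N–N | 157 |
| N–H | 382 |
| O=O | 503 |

ΔH ≈ −574 kJ

Bonds broken (reactants):
  N–H: 4 × 382 = 1528
  N–N: 1 × 157 = 157
  O=O: 1 × 503 = 503
  Σ(broken) = 2188 kJ
Bonds formed (products):
  N≡N: 1 × 982 = 982
  O–H: 4 × 445 = 1780
  Σ(formed) = 2762 kJ
ΔH = Σ(broken) − Σ(formed) = 2188 − 2762 = −574 kJ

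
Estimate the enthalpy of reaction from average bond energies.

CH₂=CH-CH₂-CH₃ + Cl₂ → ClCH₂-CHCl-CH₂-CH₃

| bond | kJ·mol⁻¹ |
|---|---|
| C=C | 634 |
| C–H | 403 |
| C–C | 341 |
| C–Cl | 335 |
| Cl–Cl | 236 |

ΔH ≈ −141 kJ

Bonds broken (reactants):
  C–C: 2 × 341 = 682
  C–H: 8 × 403 = 3224
  C=C: 1 × 634 = 634
  Cl–Cl: 1 × 236 = 236
  Σ(broken) = 4776 kJ
Bonds formed (products):
  C–C: 3 × 341 = 1023
  C–Cl: 2 × 335 = 670
  C–H: 8 × 403 = 3224
  Σ(formed) = 4917 kJ
ΔH = Σ(broken) − Σ(formed) = 4776 − 4917 = −141 kJ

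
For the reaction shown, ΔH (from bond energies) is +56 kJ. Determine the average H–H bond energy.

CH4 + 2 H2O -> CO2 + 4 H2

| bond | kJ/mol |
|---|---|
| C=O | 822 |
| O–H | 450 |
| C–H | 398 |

D(H–H) ≈ 423 kJ/mol

Let D be the H–H bond energy.
Σ(broken) = 4×398 + 4×450 = 3392
Σ(formed) = 2×822 + 4×D = 1644 + 4D
ΔH = Σ(broken) − Σ(formed) = (3392) − (1644 + 4D) = +1748 − 4D
Setting this equal to +56 kJ gives 4D = 1692, so D = 423 kJ/mol.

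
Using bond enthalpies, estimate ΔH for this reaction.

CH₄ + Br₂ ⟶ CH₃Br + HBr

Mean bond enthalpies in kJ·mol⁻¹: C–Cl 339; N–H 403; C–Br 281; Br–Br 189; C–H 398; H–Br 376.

Bonds broken (reactants):
  Br–Br: 1 × 189 = 189
  C–H: 4 × 398 = 1592
  Σ(broken) = 1781 kJ
Bonds formed (products):
  C–Br: 1 × 281 = 281
  C–H: 3 × 398 = 1194
  H–Br: 1 × 376 = 376
  Σ(formed) = 1851 kJ
ΔH = Σ(broken) − Σ(formed) = 1781 − 1851 = −70 kJ

ΔH ≈ −70 kJ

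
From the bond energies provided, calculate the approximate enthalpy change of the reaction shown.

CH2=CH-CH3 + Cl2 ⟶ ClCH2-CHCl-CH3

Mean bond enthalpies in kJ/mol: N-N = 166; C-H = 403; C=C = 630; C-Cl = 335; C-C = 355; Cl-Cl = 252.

ΔH ≈ −143 kJ

Bonds broken (reactants):
  C-C: 1 × 355 = 355
  C-H: 6 × 403 = 2418
  C=C: 1 × 630 = 630
  Cl-Cl: 1 × 252 = 252
  Σ(broken) = 3655 kJ
Bonds formed (products):
  C-C: 2 × 355 = 710
  C-Cl: 2 × 335 = 670
  C-H: 6 × 403 = 2418
  Σ(formed) = 3798 kJ
ΔH = Σ(broken) − Σ(formed) = 3655 − 3798 = −143 kJ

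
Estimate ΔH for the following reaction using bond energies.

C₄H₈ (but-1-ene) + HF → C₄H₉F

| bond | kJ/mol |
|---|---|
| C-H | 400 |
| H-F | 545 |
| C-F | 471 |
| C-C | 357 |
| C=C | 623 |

Bonds broken (reactants):
  C-C: 2 × 357 = 714
  C-H: 8 × 400 = 3200
  C=C: 1 × 623 = 623
  H-F: 1 × 545 = 545
  Σ(broken) = 5082 kJ
Bonds formed (products):
  C-C: 3 × 357 = 1071
  C-F: 1 × 471 = 471
  C-H: 9 × 400 = 3600
  Σ(formed) = 5142 kJ
ΔH = Σ(broken) − Σ(formed) = 5082 − 5142 = −60 kJ

ΔH ≈ −60 kJ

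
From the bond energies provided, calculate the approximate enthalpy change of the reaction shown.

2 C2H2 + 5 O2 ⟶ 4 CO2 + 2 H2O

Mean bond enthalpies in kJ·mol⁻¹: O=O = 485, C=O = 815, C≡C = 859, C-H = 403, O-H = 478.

ΔH ≈ −2677 kJ

Bonds broken (reactants):
  C≡C: 2 × 859 = 1718
  C-H: 4 × 403 = 1612
  O=O: 5 × 485 = 2425
  Σ(broken) = 5755 kJ
Bonds formed (products):
  C=O: 8 × 815 = 6520
  O-H: 4 × 478 = 1912
  Σ(formed) = 8432 kJ
ΔH = Σ(broken) − Σ(formed) = 5755 − 8432 = −2677 kJ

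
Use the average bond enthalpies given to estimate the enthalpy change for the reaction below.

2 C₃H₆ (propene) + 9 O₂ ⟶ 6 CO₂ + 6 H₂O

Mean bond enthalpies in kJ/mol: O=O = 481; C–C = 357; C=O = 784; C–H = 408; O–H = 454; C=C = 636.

Bonds broken (reactants):
  C–C: 2 × 357 = 714
  C–H: 12 × 408 = 4896
  C=C: 2 × 636 = 1272
  O=O: 9 × 481 = 4329
  Σ(broken) = 11211 kJ
Bonds formed (products):
  C=O: 12 × 784 = 9408
  O–H: 12 × 454 = 5448
  Σ(formed) = 14856 kJ
ΔH = Σ(broken) − Σ(formed) = 11211 − 14856 = −3645 kJ

ΔH ≈ −3645 kJ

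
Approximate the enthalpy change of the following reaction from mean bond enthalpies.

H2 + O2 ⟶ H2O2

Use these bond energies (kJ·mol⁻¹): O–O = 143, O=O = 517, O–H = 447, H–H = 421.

ΔH ≈ −99 kJ

Bonds broken (reactants):
  H–H: 1 × 421 = 421
  O=O: 1 × 517 = 517
  Σ(broken) = 938 kJ
Bonds formed (products):
  O–H: 2 × 447 = 894
  O–O: 1 × 143 = 143
  Σ(formed) = 1037 kJ
ΔH = Σ(broken) − Σ(formed) = 938 − 1037 = −99 kJ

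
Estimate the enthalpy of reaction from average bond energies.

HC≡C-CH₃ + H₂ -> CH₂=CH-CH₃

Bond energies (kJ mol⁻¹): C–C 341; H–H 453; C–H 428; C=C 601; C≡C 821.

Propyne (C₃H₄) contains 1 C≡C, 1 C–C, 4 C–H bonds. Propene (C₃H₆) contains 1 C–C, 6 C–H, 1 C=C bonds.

ΔH ≈ −183 kJ

Bonds broken (reactants):
  C≡C: 1 × 821 = 821
  C–C: 1 × 341 = 341
  C–H: 4 × 428 = 1712
  H–H: 1 × 453 = 453
  Σ(broken) = 3327 kJ
Bonds formed (products):
  C–C: 1 × 341 = 341
  C–H: 6 × 428 = 2568
  C=C: 1 × 601 = 601
  Σ(formed) = 3510 kJ
ΔH = Σ(broken) − Σ(formed) = 3327 − 3510 = −183 kJ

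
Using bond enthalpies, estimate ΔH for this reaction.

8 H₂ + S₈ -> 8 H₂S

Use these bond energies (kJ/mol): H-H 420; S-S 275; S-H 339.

Bonds broken (reactants):
  H-H: 8 × 420 = 3360
  S-S: 8 × 275 = 2200
  Σ(broken) = 5560 kJ
Bonds formed (products):
  S-H: 16 × 339 = 5424
  Σ(formed) = 5424 kJ
ΔH = Σ(broken) − Σ(formed) = 5560 − 5424 = +136 kJ

ΔH ≈ +136 kJ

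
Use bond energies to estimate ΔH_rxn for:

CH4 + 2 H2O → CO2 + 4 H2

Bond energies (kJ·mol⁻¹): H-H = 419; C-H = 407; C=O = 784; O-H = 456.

ΔH ≈ +208 kJ

Bonds broken (reactants):
  C-H: 4 × 407 = 1628
  O-H: 4 × 456 = 1824
  Σ(broken) = 3452 kJ
Bonds formed (products):
  C=O: 2 × 784 = 1568
  H-H: 4 × 419 = 1676
  Σ(formed) = 3244 kJ
ΔH = Σ(broken) − Σ(formed) = 3452 − 3244 = +208 kJ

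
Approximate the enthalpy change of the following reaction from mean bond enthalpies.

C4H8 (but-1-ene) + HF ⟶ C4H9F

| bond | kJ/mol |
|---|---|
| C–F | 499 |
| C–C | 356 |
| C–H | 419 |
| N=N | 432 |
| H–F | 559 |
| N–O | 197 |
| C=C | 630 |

Bonds broken (reactants):
  C–C: 2 × 356 = 712
  C–H: 8 × 419 = 3352
  C=C: 1 × 630 = 630
  H–F: 1 × 559 = 559
  Σ(broken) = 5253 kJ
Bonds formed (products):
  C–C: 3 × 356 = 1068
  C–F: 1 × 499 = 499
  C–H: 9 × 419 = 3771
  Σ(formed) = 5338 kJ
ΔH = Σ(broken) − Σ(formed) = 5253 − 5338 = −85 kJ

ΔH ≈ −85 kJ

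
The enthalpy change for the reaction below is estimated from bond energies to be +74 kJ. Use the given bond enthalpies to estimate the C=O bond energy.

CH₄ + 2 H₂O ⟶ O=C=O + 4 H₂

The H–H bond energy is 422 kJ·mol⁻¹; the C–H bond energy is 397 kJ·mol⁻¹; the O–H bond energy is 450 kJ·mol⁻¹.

D(C=O) ≈ 813 kJ/mol

Let D be the C=O bond energy.
Σ(broken) = 4×397 + 4×450 = 3388
Σ(formed) = 2×D + 4×422 = 1688 + 2D
ΔH = Σ(broken) − Σ(formed) = (3388) − (1688 + 2D) = +1700 − 2D
Setting this equal to +74 kJ gives 2D = 1626, so D = 813 kJ/mol.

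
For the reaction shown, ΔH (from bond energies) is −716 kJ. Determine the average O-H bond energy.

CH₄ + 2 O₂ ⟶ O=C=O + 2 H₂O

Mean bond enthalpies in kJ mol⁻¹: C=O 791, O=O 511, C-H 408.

Let D be the O-H bond energy.
Σ(broken) = 4×408 + 2×511 = 2654
Σ(formed) = 2×791 + 4×D = 1582 + 4D
ΔH = Σ(broken) − Σ(formed) = (2654) − (1582 + 4D) = +1072 − 4D
Setting this equal to −716 kJ gives 4D = 1788, so D = 447 kJ/mol.

D(O-H) ≈ 447 kJ/mol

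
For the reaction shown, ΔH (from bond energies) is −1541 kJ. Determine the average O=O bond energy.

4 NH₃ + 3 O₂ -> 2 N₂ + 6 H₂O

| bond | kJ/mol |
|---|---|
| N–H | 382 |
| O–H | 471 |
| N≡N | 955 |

Let D be the O=O bond energy.
Σ(broken) = 12×382 + 3×D = 4584 + 3D
Σ(formed) = 2×955 + 12×471 = 7562
ΔH = Σ(broken) − Σ(formed) = (4584 + 3D) − (7562) = −2978 + 3D
Setting this equal to −1541 kJ gives 3D = 1437, so D = 479 kJ/mol.

D(O=O) ≈ 479 kJ/mol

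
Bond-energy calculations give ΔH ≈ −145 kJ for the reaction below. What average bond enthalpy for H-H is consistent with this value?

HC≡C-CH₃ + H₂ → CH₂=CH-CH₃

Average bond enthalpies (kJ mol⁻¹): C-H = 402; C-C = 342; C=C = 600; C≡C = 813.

Let D be the H-H bond energy.
Σ(broken) = 1×813 + 1×342 + 4×402 + 1×D = 2763 + D
Σ(formed) = 1×342 + 6×402 + 1×600 = 3354
ΔH = Σ(broken) − Σ(formed) = (2763 + D) − (3354) = −591 + D
Setting this equal to −145 kJ gives D = 446 kJ/mol.

D(H-H) ≈ 446 kJ/mol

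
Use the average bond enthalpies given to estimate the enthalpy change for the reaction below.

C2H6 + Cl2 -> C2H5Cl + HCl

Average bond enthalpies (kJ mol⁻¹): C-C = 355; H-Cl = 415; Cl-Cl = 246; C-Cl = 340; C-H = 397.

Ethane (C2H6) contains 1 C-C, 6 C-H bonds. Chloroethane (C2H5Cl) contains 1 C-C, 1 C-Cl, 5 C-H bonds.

ΔH ≈ −112 kJ

Bonds broken (reactants):
  C-C: 1 × 355 = 355
  C-H: 6 × 397 = 2382
  Cl-Cl: 1 × 246 = 246
  Σ(broken) = 2983 kJ
Bonds formed (products):
  C-C: 1 × 355 = 355
  C-Cl: 1 × 340 = 340
  C-H: 5 × 397 = 1985
  H-Cl: 1 × 415 = 415
  Σ(formed) = 3095 kJ
ΔH = Σ(broken) − Σ(formed) = 2983 − 3095 = −112 kJ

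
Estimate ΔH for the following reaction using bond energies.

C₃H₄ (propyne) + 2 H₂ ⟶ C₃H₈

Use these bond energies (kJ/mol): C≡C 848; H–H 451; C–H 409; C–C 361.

Bonds broken (reactants):
  C≡C: 1 × 848 = 848
  C–C: 1 × 361 = 361
  C–H: 4 × 409 = 1636
  H–H: 2 × 451 = 902
  Σ(broken) = 3747 kJ
Bonds formed (products):
  C–C: 2 × 361 = 722
  C–H: 8 × 409 = 3272
  Σ(formed) = 3994 kJ
ΔH = Σ(broken) − Σ(formed) = 3747 − 3994 = −247 kJ

ΔH ≈ −247 kJ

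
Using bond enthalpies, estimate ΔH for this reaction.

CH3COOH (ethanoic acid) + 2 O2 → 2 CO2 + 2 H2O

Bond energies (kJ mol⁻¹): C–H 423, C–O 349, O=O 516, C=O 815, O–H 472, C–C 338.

Bonds broken (reactants):
  C–C: 1 × 338 = 338
  C–H: 3 × 423 = 1269
  C–O: 1 × 349 = 349
  C=O: 1 × 815 = 815
  O–H: 1 × 472 = 472
  O=O: 2 × 516 = 1032
  Σ(broken) = 4275 kJ
Bonds formed (products):
  C=O: 4 × 815 = 3260
  O–H: 4 × 472 = 1888
  Σ(formed) = 5148 kJ
ΔH = Σ(broken) − Σ(formed) = 4275 − 5148 = −873 kJ

ΔH ≈ −873 kJ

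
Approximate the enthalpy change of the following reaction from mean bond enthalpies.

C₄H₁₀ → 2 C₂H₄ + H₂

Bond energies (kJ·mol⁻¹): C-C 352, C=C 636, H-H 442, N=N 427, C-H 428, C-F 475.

ΔH ≈ +198 kJ

Bonds broken (reactants):
  C-C: 3 × 352 = 1056
  C-H: 10 × 428 = 4280
  Σ(broken) = 5336 kJ
Bonds formed (products):
  C-H: 8 × 428 = 3424
  C=C: 2 × 636 = 1272
  H-H: 1 × 442 = 442
  Σ(formed) = 5138 kJ
ΔH = Σ(broken) − Σ(formed) = 5336 − 5138 = +198 kJ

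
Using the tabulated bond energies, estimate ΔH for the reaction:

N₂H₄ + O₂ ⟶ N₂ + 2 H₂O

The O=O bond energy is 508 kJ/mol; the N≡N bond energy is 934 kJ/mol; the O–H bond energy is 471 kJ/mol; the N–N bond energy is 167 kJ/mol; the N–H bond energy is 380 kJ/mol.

Bonds broken (reactants):
  N–H: 4 × 380 = 1520
  N–N: 1 × 167 = 167
  O=O: 1 × 508 = 508
  Σ(broken) = 2195 kJ
Bonds formed (products):
  N≡N: 1 × 934 = 934
  O–H: 4 × 471 = 1884
  Σ(formed) = 2818 kJ
ΔH = Σ(broken) − Σ(formed) = 2195 − 2818 = −623 kJ

ΔH ≈ −623 kJ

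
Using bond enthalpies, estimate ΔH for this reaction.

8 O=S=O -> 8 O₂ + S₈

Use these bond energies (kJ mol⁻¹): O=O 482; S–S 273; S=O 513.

Bonds broken (reactants):
  S=O: 16 × 513 = 8208
  Σ(broken) = 8208 kJ
Bonds formed (products):
  O=O: 8 × 482 = 3856
  S–S: 8 × 273 = 2184
  Σ(formed) = 6040 kJ
ΔH = Σ(broken) − Σ(formed) = 8208 − 6040 = +2168 kJ

ΔH ≈ +2168 kJ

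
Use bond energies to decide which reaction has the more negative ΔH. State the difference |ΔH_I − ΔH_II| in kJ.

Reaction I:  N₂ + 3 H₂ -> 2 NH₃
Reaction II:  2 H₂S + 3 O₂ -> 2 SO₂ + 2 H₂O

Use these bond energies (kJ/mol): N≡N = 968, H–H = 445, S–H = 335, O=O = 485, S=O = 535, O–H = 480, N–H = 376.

Reaction II, by 1312 kJ

Reaction I:
  Bonds broken (reactants):
    H–H: 3 × 445 = 1335
    N≡N: 1 × 968 = 968
    Σ(broken) = 2303 kJ
  Bonds formed (products):
    N–H: 6 × 376 = 2256
    Σ(formed) = 2256 kJ
  ΔH_I = 2303 − 2256 = +47 kJ
Reaction II:
  Bonds broken (reactants):
    O=O: 3 × 485 = 1455
    S–H: 4 × 335 = 1340
    Σ(broken) = 2795 kJ
  Bonds formed (products):
    O–H: 4 × 480 = 1920
    S=O: 4 × 535 = 2140
    Σ(formed) = 4060 kJ
  ΔH_II = 2795 − 4060 = −1265 kJ
ΔH_I − ΔH_II = +1312 kJ, so reaction II has the more negative ΔH; |ΔH_I − ΔH_II| = 1312 kJ.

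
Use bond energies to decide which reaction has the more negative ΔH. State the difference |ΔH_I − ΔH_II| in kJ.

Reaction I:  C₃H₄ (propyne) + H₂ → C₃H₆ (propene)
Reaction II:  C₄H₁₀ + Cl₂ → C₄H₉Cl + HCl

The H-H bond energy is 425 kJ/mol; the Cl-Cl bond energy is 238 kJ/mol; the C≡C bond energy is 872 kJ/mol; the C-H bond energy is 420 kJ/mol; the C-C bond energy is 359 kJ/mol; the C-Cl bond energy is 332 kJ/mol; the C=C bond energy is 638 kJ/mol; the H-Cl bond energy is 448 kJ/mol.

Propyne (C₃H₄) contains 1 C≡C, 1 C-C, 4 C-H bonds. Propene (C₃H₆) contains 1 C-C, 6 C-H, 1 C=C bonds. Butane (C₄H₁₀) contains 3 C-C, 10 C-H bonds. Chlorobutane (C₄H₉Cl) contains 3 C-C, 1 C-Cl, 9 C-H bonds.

Reaction I:
  Bonds broken (reactants):
    C≡C: 1 × 872 = 872
    C-C: 1 × 359 = 359
    C-H: 4 × 420 = 1680
    H-H: 1 × 425 = 425
    Σ(broken) = 3336 kJ
  Bonds formed (products):
    C-C: 1 × 359 = 359
    C-H: 6 × 420 = 2520
    C=C: 1 × 638 = 638
    Σ(formed) = 3517 kJ
  ΔH_I = 3336 − 3517 = −181 kJ
Reaction II:
  Bonds broken (reactants):
    C-C: 3 × 359 = 1077
    C-H: 10 × 420 = 4200
    Cl-Cl: 1 × 238 = 238
    Σ(broken) = 5515 kJ
  Bonds formed (products):
    C-C: 3 × 359 = 1077
    C-Cl: 1 × 332 = 332
    C-H: 9 × 420 = 3780
    H-Cl: 1 × 448 = 448
    Σ(formed) = 5637 kJ
  ΔH_II = 5515 − 5637 = −122 kJ
ΔH_I − ΔH_II = −59 kJ, so reaction I has the more negative ΔH; |ΔH_I − ΔH_II| = 59 kJ.

Reaction I, by 59 kJ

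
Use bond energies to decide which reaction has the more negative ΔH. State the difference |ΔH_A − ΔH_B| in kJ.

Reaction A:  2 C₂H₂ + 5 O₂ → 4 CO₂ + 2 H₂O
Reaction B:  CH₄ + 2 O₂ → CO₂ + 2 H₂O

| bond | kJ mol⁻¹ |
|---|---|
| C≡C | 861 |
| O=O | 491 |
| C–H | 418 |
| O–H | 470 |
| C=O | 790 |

Reaction A, by 1545 kJ

Reaction A:
  Bonds broken (reactants):
    C≡C: 2 × 861 = 1722
    C–H: 4 × 418 = 1672
    O=O: 5 × 491 = 2455
    Σ(broken) = 5849 kJ
  Bonds formed (products):
    C=O: 8 × 790 = 6320
    O–H: 4 × 470 = 1880
    Σ(formed) = 8200 kJ
  ΔH_A = 5849 − 8200 = −2351 kJ
Reaction B:
  Bonds broken (reactants):
    C–H: 4 × 418 = 1672
    O=O: 2 × 491 = 982
    Σ(broken) = 2654 kJ
  Bonds formed (products):
    C=O: 2 × 790 = 1580
    O–H: 4 × 470 = 1880
    Σ(formed) = 3460 kJ
  ΔH_B = 2654 − 3460 = −806 kJ
ΔH_A − ΔH_B = −1545 kJ, so reaction A has the more negative ΔH; |ΔH_A − ΔH_B| = 1545 kJ.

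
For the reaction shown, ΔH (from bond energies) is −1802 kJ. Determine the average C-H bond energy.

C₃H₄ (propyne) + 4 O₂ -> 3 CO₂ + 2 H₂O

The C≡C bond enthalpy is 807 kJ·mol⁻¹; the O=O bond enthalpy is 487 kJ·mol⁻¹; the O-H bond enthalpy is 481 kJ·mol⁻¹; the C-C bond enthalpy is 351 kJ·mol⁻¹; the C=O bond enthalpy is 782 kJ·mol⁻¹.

D(C-H) ≈ 427 kJ/mol

Let D be the C-H bond energy.
Σ(broken) = 1×807 + 1×351 + 4×D + 4×487 = 3106 + 4D
Σ(formed) = 6×782 + 4×481 = 6616
ΔH = Σ(broken) − Σ(formed) = (3106 + 4D) − (6616) = −3510 + 4D
Setting this equal to −1802 kJ gives 4D = 1708, so D = 427 kJ/mol.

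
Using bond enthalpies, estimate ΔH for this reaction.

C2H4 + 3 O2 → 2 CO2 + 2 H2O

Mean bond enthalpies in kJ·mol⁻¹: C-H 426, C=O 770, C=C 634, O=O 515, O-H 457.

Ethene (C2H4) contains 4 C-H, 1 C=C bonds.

ΔH ≈ −1025 kJ

Bonds broken (reactants):
  C-H: 4 × 426 = 1704
  C=C: 1 × 634 = 634
  O=O: 3 × 515 = 1545
  Σ(broken) = 3883 kJ
Bonds formed (products):
  C=O: 4 × 770 = 3080
  O-H: 4 × 457 = 1828
  Σ(formed) = 4908 kJ
ΔH = Σ(broken) − Σ(formed) = 3883 − 4908 = −1025 kJ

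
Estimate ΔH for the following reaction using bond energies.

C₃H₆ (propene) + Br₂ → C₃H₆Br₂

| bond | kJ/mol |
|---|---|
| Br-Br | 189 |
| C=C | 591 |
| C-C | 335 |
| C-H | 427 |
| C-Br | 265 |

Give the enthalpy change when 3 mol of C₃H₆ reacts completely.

ΔH = −255 kJ

Bonds broken (reactants):
  Br-Br: 1 × 189 = 189
  C-C: 1 × 335 = 335
  C-H: 6 × 427 = 2562
  C=C: 1 × 591 = 591
  Σ(broken) = 3677 kJ
Bonds formed (products):
  C-Br: 2 × 265 = 530
  C-C: 2 × 335 = 670
  C-H: 6 × 427 = 2562
  Σ(formed) = 3762 kJ
ΔH = Σ(broken) − Σ(formed) = 3677 − 3762 = −85 kJ
For 3× the reaction as written: 3 × (−85) = −255 kJ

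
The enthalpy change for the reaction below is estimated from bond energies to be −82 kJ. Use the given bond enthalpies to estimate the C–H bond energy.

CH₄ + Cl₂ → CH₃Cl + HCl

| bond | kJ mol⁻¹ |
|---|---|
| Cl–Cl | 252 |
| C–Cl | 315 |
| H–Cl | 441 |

Let D be the C–H bond energy.
Σ(broken) = 4×D + 1×252 = 252 + 4D
Σ(formed) = 1×315 + 3×D + 1×441 = 756 + 3D
ΔH = Σ(broken) − Σ(formed) = (252 + 4D) − (756 + 3D) = −504 + D
Setting this equal to −82 kJ gives D = 422 kJ/mol.

D(C–H) ≈ 422 kJ/mol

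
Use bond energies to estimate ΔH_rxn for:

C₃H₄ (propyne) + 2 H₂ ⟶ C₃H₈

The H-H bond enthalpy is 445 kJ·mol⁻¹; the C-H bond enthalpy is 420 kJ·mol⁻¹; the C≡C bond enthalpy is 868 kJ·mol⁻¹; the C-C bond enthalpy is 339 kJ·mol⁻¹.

Bonds broken (reactants):
  C≡C: 1 × 868 = 868
  C-C: 1 × 339 = 339
  C-H: 4 × 420 = 1680
  H-H: 2 × 445 = 890
  Σ(broken) = 3777 kJ
Bonds formed (products):
  C-C: 2 × 339 = 678
  C-H: 8 × 420 = 3360
  Σ(formed) = 4038 kJ
ΔH = Σ(broken) − Σ(formed) = 3777 − 4038 = −261 kJ

ΔH ≈ −261 kJ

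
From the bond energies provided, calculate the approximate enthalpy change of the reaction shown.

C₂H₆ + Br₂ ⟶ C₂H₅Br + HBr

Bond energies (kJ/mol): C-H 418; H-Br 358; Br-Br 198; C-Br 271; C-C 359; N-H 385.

Bonds broken (reactants):
  Br-Br: 1 × 198 = 198
  C-C: 1 × 359 = 359
  C-H: 6 × 418 = 2508
  Σ(broken) = 3065 kJ
Bonds formed (products):
  C-Br: 1 × 271 = 271
  C-C: 1 × 359 = 359
  C-H: 5 × 418 = 2090
  H-Br: 1 × 358 = 358
  Σ(formed) = 3078 kJ
ΔH = Σ(broken) − Σ(formed) = 3065 − 3078 = −13 kJ

ΔH ≈ −13 kJ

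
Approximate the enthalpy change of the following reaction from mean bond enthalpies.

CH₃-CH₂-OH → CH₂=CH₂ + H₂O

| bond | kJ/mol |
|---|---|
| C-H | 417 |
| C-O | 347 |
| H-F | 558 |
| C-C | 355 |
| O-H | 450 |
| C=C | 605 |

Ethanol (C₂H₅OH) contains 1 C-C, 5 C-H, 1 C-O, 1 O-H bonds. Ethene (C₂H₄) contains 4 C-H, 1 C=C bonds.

ΔH ≈ +64 kJ

Bonds broken (reactants):
  C-C: 1 × 355 = 355
  C-H: 5 × 417 = 2085
  C-O: 1 × 347 = 347
  O-H: 1 × 450 = 450
  Σ(broken) = 3237 kJ
Bonds formed (products):
  C-H: 4 × 417 = 1668
  C=C: 1 × 605 = 605
  O-H: 2 × 450 = 900
  Σ(formed) = 3173 kJ
ΔH = Σ(broken) − Σ(formed) = 3237 − 3173 = +64 kJ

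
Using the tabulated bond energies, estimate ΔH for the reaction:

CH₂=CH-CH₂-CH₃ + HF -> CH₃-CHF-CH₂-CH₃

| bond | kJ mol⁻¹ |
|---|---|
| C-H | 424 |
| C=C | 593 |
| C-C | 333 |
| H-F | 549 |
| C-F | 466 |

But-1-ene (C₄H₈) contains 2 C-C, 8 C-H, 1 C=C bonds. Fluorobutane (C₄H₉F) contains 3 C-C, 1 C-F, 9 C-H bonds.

Bonds broken (reactants):
  C-C: 2 × 333 = 666
  C-H: 8 × 424 = 3392
  C=C: 1 × 593 = 593
  H-F: 1 × 549 = 549
  Σ(broken) = 5200 kJ
Bonds formed (products):
  C-C: 3 × 333 = 999
  C-F: 1 × 466 = 466
  C-H: 9 × 424 = 3816
  Σ(formed) = 5281 kJ
ΔH = Σ(broken) − Σ(formed) = 5200 − 5281 = −81 kJ

ΔH ≈ −81 kJ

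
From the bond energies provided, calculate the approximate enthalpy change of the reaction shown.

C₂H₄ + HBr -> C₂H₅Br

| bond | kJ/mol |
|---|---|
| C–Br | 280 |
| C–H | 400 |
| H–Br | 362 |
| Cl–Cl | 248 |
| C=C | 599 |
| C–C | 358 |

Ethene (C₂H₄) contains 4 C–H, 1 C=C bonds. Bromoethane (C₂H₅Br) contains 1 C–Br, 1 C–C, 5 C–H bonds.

ΔH ≈ −77 kJ

Bonds broken (reactants):
  C–H: 4 × 400 = 1600
  C=C: 1 × 599 = 599
  H–Br: 1 × 362 = 362
  Σ(broken) = 2561 kJ
Bonds formed (products):
  C–Br: 1 × 280 = 280
  C–C: 1 × 358 = 358
  C–H: 5 × 400 = 2000
  Σ(formed) = 2638 kJ
ΔH = Σ(broken) − Σ(formed) = 2561 − 2638 = −77 kJ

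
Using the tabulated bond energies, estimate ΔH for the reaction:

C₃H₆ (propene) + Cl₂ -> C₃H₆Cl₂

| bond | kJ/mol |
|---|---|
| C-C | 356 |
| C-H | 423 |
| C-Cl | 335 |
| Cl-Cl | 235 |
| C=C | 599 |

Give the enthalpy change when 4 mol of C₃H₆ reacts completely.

ΔH = −768 kJ

Bonds broken (reactants):
  C-C: 1 × 356 = 356
  C-H: 6 × 423 = 2538
  C=C: 1 × 599 = 599
  Cl-Cl: 1 × 235 = 235
  Σ(broken) = 3728 kJ
Bonds formed (products):
  C-C: 2 × 356 = 712
  C-Cl: 2 × 335 = 670
  C-H: 6 × 423 = 2538
  Σ(formed) = 3920 kJ
ΔH = Σ(broken) − Σ(formed) = 3728 − 3920 = −192 kJ
For 4× the reaction as written: 4 × (−192) = −768 kJ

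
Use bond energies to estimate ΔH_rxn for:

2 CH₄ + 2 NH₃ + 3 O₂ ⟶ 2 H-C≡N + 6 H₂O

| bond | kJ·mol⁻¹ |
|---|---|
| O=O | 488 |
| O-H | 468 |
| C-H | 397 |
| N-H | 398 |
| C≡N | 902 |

Bonds broken (reactants):
  C-H: 8 × 397 = 3176
  N-H: 6 × 398 = 2388
  O=O: 3 × 488 = 1464
  Σ(broken) = 7028 kJ
Bonds formed (products):
  C≡N: 2 × 902 = 1804
  C-H: 2 × 397 = 794
  O-H: 12 × 468 = 5616
  Σ(formed) = 8214 kJ
ΔH = Σ(broken) − Σ(formed) = 7028 − 8214 = −1186 kJ

ΔH ≈ −1186 kJ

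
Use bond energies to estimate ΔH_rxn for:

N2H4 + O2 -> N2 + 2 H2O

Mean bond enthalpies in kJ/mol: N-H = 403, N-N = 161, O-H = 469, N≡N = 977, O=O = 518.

Bonds broken (reactants):
  N-H: 4 × 403 = 1612
  N-N: 1 × 161 = 161
  O=O: 1 × 518 = 518
  Σ(broken) = 2291 kJ
Bonds formed (products):
  N≡N: 1 × 977 = 977
  O-H: 4 × 469 = 1876
  Σ(formed) = 2853 kJ
ΔH = Σ(broken) − Σ(formed) = 2291 − 2853 = −562 kJ

ΔH ≈ −562 kJ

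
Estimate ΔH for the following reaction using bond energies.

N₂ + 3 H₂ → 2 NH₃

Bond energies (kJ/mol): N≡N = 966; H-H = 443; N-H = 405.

ΔH ≈ −135 kJ

Bonds broken (reactants):
  H-H: 3 × 443 = 1329
  N≡N: 1 × 966 = 966
  Σ(broken) = 2295 kJ
Bonds formed (products):
  N-H: 6 × 405 = 2430
  Σ(formed) = 2430 kJ
ΔH = Σ(broken) − Σ(formed) = 2295 − 2430 = −135 kJ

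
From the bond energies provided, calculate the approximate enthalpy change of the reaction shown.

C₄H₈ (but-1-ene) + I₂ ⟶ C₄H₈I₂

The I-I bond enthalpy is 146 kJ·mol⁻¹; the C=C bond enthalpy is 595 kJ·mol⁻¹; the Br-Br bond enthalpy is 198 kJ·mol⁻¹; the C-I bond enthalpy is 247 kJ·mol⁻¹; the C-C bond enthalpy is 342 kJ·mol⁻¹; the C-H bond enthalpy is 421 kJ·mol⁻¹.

Bonds broken (reactants):
  C-C: 2 × 342 = 684
  C-H: 8 × 421 = 3368
  C=C: 1 × 595 = 595
  I-I: 1 × 146 = 146
  Σ(broken) = 4793 kJ
Bonds formed (products):
  C-C: 3 × 342 = 1026
  C-H: 8 × 421 = 3368
  C-I: 2 × 247 = 494
  Σ(formed) = 4888 kJ
ΔH = Σ(broken) − Σ(formed) = 4793 − 4888 = −95 kJ

ΔH ≈ −95 kJ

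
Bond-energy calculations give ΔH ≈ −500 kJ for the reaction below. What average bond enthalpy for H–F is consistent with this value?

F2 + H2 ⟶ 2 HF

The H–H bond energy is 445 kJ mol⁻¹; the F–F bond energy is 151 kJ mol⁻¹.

D(H–F) ≈ 548 kJ/mol

Let D be the H–F bond energy.
Σ(broken) = 1×151 + 1×445 = 596
Σ(formed) = 2×D = 2D
ΔH = Σ(broken) − Σ(formed) = (596) − (2D) = +596 − 2D
Setting this equal to −500 kJ gives 2D = 1096, so D = 548 kJ/mol.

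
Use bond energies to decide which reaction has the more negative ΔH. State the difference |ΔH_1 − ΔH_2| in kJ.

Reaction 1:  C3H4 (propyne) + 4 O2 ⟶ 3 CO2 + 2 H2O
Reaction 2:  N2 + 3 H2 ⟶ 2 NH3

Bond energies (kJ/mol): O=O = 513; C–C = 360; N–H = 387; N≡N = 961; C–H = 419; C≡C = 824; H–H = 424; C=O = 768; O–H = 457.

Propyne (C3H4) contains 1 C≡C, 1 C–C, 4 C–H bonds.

Reaction 1:
  Bonds broken (reactants):
    C≡C: 1 × 824 = 824
    C–C: 1 × 360 = 360
    C–H: 4 × 419 = 1676
    O=O: 4 × 513 = 2052
    Σ(broken) = 4912 kJ
  Bonds formed (products):
    C=O: 6 × 768 = 4608
    O–H: 4 × 457 = 1828
    Σ(formed) = 6436 kJ
  ΔH_1 = 4912 − 6436 = −1524 kJ
Reaction 2:
  Bonds broken (reactants):
    H–H: 3 × 424 = 1272
    N≡N: 1 × 961 = 961
    Σ(broken) = 2233 kJ
  Bonds formed (products):
    N–H: 6 × 387 = 2322
    Σ(formed) = 2322 kJ
  ΔH_2 = 2233 − 2322 = −89 kJ
ΔH_1 − ΔH_2 = −1435 kJ, so reaction 1 has the more negative ΔH; |ΔH_1 − ΔH_2| = 1435 kJ.

Reaction 1, by 1435 kJ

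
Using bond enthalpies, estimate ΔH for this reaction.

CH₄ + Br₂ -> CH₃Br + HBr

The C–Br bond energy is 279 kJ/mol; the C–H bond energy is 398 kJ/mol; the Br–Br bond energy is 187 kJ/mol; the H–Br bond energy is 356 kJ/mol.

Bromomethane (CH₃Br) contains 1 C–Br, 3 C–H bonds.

ΔH ≈ −50 kJ

Bonds broken (reactants):
  Br–Br: 1 × 187 = 187
  C–H: 4 × 398 = 1592
  Σ(broken) = 1779 kJ
Bonds formed (products):
  C–Br: 1 × 279 = 279
  C–H: 3 × 398 = 1194
  H–Br: 1 × 356 = 356
  Σ(formed) = 1829 kJ
ΔH = Σ(broken) − Σ(formed) = 1779 − 1829 = −50 kJ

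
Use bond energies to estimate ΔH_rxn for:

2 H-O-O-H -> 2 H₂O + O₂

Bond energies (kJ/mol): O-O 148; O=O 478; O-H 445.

ΔH ≈ −182 kJ

Bonds broken (reactants):
  O-H: 4 × 445 = 1780
  O-O: 2 × 148 = 296
  Σ(broken) = 2076 kJ
Bonds formed (products):
  O-H: 4 × 445 = 1780
  O=O: 1 × 478 = 478
  Σ(formed) = 2258 kJ
ΔH = Σ(broken) − Σ(formed) = 2076 − 2258 = −182 kJ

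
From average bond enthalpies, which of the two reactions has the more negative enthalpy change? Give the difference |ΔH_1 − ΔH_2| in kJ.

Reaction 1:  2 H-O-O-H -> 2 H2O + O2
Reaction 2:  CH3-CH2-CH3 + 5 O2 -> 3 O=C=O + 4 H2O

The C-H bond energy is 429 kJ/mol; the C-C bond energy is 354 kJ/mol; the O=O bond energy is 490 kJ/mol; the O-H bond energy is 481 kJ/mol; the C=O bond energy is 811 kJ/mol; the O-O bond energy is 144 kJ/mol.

Reaction 2, by 1922 kJ

Reaction 1:
  Bonds broken (reactants):
    O-H: 4 × 481 = 1924
    O-O: 2 × 144 = 288
    Σ(broken) = 2212 kJ
  Bonds formed (products):
    O-H: 4 × 481 = 1924
    O=O: 1 × 490 = 490
    Σ(formed) = 2414 kJ
  ΔH_1 = 2212 − 2414 = −202 kJ
Reaction 2:
  Bonds broken (reactants):
    C-C: 2 × 354 = 708
    C-H: 8 × 429 = 3432
    O=O: 5 × 490 = 2450
    Σ(broken) = 6590 kJ
  Bonds formed (products):
    C=O: 6 × 811 = 4866
    O-H: 8 × 481 = 3848
    Σ(formed) = 8714 kJ
  ΔH_2 = 6590 − 8714 = −2124 kJ
ΔH_1 − ΔH_2 = +1922 kJ, so reaction 2 has the more negative ΔH; |ΔH_1 − ΔH_2| = 1922 kJ.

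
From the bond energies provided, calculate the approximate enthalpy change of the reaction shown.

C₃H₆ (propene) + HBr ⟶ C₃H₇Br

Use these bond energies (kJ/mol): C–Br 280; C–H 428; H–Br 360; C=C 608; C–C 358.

Bonds broken (reactants):
  C–C: 1 × 358 = 358
  C–H: 6 × 428 = 2568
  C=C: 1 × 608 = 608
  H–Br: 1 × 360 = 360
  Σ(broken) = 3894 kJ
Bonds formed (products):
  C–Br: 1 × 280 = 280
  C–C: 2 × 358 = 716
  C–H: 7 × 428 = 2996
  Σ(formed) = 3992 kJ
ΔH = Σ(broken) − Σ(formed) = 3894 − 3992 = −98 kJ

ΔH ≈ −98 kJ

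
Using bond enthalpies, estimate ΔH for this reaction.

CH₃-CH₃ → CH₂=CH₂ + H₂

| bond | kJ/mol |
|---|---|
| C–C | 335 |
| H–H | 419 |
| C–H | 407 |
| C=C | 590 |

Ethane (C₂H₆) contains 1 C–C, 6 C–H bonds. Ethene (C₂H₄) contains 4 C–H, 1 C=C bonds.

Bonds broken (reactants):
  C–C: 1 × 335 = 335
  C–H: 6 × 407 = 2442
  Σ(broken) = 2777 kJ
Bonds formed (products):
  C–H: 4 × 407 = 1628
  C=C: 1 × 590 = 590
  H–H: 1 × 419 = 419
  Σ(formed) = 2637 kJ
ΔH = Σ(broken) − Σ(formed) = 2777 − 2637 = +140 kJ

ΔH ≈ +140 kJ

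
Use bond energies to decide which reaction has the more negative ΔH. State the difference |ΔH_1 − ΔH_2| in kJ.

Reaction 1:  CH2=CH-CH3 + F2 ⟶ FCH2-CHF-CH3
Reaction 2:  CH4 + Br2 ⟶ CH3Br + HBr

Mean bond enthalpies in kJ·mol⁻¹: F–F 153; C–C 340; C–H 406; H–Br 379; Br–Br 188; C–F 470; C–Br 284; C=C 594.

Reaction 1:
  Bonds broken (reactants):
    C–C: 1 × 340 = 340
    C–H: 6 × 406 = 2436
    C=C: 1 × 594 = 594
    F–F: 1 × 153 = 153
    Σ(broken) = 3523 kJ
  Bonds formed (products):
    C–C: 2 × 340 = 680
    C–F: 2 × 470 = 940
    C–H: 6 × 406 = 2436
    Σ(formed) = 4056 kJ
  ΔH_1 = 3523 − 4056 = −533 kJ
Reaction 2:
  Bonds broken (reactants):
    Br–Br: 1 × 188 = 188
    C–H: 4 × 406 = 1624
    Σ(broken) = 1812 kJ
  Bonds formed (products):
    C–Br: 1 × 284 = 284
    C–H: 3 × 406 = 1218
    H–Br: 1 × 379 = 379
    Σ(formed) = 1881 kJ
  ΔH_2 = 1812 − 1881 = −69 kJ
ΔH_1 − ΔH_2 = −464 kJ, so reaction 1 has the more negative ΔH; |ΔH_1 − ΔH_2| = 464 kJ.

Reaction 1, by 464 kJ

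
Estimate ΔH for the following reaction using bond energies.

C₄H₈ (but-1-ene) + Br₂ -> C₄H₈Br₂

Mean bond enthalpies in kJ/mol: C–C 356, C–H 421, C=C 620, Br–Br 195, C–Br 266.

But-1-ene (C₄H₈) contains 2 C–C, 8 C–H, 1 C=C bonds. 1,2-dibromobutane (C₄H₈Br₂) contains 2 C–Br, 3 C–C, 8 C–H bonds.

Bonds broken (reactants):
  Br–Br: 1 × 195 = 195
  C–C: 2 × 356 = 712
  C–H: 8 × 421 = 3368
  C=C: 1 × 620 = 620
  Σ(broken) = 4895 kJ
Bonds formed (products):
  C–Br: 2 × 266 = 532
  C–C: 3 × 356 = 1068
  C–H: 8 × 421 = 3368
  Σ(formed) = 4968 kJ
ΔH = Σ(broken) − Σ(formed) = 4895 − 4968 = −73 kJ

ΔH ≈ −73 kJ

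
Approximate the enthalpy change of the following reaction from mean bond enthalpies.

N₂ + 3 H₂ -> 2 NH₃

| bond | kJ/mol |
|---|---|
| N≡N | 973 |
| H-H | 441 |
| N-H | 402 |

Bonds broken (reactants):
  H-H: 3 × 441 = 1323
  N≡N: 1 × 973 = 973
  Σ(broken) = 2296 kJ
Bonds formed (products):
  N-H: 6 × 402 = 2412
  Σ(formed) = 2412 kJ
ΔH = Σ(broken) − Σ(formed) = 2296 − 2412 = −116 kJ

ΔH ≈ −116 kJ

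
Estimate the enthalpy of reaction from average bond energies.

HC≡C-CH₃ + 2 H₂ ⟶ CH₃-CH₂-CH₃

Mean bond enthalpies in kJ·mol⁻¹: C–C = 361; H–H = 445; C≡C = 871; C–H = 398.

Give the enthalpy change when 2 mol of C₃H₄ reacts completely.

ΔH = −384 kJ

Bonds broken (reactants):
  C≡C: 1 × 871 = 871
  C–C: 1 × 361 = 361
  C–H: 4 × 398 = 1592
  H–H: 2 × 445 = 890
  Σ(broken) = 3714 kJ
Bonds formed (products):
  C–C: 2 × 361 = 722
  C–H: 8 × 398 = 3184
  Σ(formed) = 3906 kJ
ΔH = Σ(broken) − Σ(formed) = 3714 − 3906 = −192 kJ
For 2× the reaction as written: 2 × (−192) = −384 kJ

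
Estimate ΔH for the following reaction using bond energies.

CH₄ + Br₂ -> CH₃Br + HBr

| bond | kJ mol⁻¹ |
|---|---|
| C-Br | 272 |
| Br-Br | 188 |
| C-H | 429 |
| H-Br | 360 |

ΔH ≈ −15 kJ

Bonds broken (reactants):
  Br-Br: 1 × 188 = 188
  C-H: 4 × 429 = 1716
  Σ(broken) = 1904 kJ
Bonds formed (products):
  C-Br: 1 × 272 = 272
  C-H: 3 × 429 = 1287
  H-Br: 1 × 360 = 360
  Σ(formed) = 1919 kJ
ΔH = Σ(broken) − Σ(formed) = 1904 − 1919 = −15 kJ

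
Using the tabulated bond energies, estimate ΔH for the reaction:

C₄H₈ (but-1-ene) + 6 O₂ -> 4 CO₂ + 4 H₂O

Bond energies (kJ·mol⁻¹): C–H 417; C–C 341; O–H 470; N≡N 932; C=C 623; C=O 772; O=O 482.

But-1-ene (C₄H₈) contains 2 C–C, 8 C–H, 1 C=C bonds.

Bonds broken (reactants):
  C–C: 2 × 341 = 682
  C–H: 8 × 417 = 3336
  C=C: 1 × 623 = 623
  O=O: 6 × 482 = 2892
  Σ(broken) = 7533 kJ
Bonds formed (products):
  C=O: 8 × 772 = 6176
  O–H: 8 × 470 = 3760
  Σ(formed) = 9936 kJ
ΔH = Σ(broken) − Σ(formed) = 7533 − 9936 = −2403 kJ

ΔH ≈ −2403 kJ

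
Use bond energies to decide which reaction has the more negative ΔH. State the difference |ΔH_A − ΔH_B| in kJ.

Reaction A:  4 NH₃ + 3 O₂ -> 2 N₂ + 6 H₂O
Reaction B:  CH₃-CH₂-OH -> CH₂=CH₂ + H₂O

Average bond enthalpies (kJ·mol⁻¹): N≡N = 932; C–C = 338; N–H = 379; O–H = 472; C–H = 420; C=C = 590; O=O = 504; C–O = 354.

Reaction A:
  Bonds broken (reactants):
    N–H: 12 × 379 = 4548
    O=O: 3 × 504 = 1512
    Σ(broken) = 6060 kJ
  Bonds formed (products):
    N≡N: 2 × 932 = 1864
    O–H: 12 × 472 = 5664
    Σ(formed) = 7528 kJ
  ΔH_A = 6060 − 7528 = −1468 kJ
Reaction B:
  Bonds broken (reactants):
    C–C: 1 × 338 = 338
    C–H: 5 × 420 = 2100
    C–O: 1 × 354 = 354
    O–H: 1 × 472 = 472
    Σ(broken) = 3264 kJ
  Bonds formed (products):
    C–H: 4 × 420 = 1680
    C=C: 1 × 590 = 590
    O–H: 2 × 472 = 944
    Σ(formed) = 3214 kJ
  ΔH_B = 3264 − 3214 = +50 kJ
ΔH_A − ΔH_B = −1518 kJ, so reaction A has the more negative ΔH; |ΔH_A − ΔH_B| = 1518 kJ.

Reaction A, by 1518 kJ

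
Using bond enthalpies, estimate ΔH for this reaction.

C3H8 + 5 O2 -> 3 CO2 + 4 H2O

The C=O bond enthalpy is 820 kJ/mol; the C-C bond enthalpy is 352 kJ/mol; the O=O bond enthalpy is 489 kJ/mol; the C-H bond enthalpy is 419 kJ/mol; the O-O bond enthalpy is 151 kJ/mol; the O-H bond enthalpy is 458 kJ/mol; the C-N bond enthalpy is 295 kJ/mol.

Bonds broken (reactants):
  C-C: 2 × 352 = 704
  C-H: 8 × 419 = 3352
  O=O: 5 × 489 = 2445
  Σ(broken) = 6501 kJ
Bonds formed (products):
  C=O: 6 × 820 = 4920
  O-H: 8 × 458 = 3664
  Σ(formed) = 8584 kJ
ΔH = Σ(broken) − Σ(formed) = 6501 − 8584 = −2083 kJ

ΔH ≈ −2083 kJ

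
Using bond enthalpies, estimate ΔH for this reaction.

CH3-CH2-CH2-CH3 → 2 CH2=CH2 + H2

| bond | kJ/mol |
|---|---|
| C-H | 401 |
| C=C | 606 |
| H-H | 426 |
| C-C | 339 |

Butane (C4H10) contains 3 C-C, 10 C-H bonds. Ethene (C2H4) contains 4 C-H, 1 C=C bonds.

ΔH ≈ +181 kJ

Bonds broken (reactants):
  C-C: 3 × 339 = 1017
  C-H: 10 × 401 = 4010
  Σ(broken) = 5027 kJ
Bonds formed (products):
  C-H: 8 × 401 = 3208
  C=C: 2 × 606 = 1212
  H-H: 1 × 426 = 426
  Σ(formed) = 4846 kJ
ΔH = Σ(broken) − Σ(formed) = 5027 − 4846 = +181 kJ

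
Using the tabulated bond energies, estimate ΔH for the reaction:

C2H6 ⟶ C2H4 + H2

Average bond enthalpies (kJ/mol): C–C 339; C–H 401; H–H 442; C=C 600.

Bonds broken (reactants):
  C–C: 1 × 339 = 339
  C–H: 6 × 401 = 2406
  Σ(broken) = 2745 kJ
Bonds formed (products):
  C–H: 4 × 401 = 1604
  C=C: 1 × 600 = 600
  H–H: 1 × 442 = 442
  Σ(formed) = 2646 kJ
ΔH = Σ(broken) − Σ(formed) = 2745 − 2646 = +99 kJ

ΔH ≈ +99 kJ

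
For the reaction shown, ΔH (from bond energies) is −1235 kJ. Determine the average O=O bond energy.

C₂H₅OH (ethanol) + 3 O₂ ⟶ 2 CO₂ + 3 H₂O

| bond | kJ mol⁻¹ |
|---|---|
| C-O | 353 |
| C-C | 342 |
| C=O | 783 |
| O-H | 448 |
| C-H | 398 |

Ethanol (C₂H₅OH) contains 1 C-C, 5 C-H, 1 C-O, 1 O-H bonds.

Let D be the O=O bond energy.
Σ(broken) = 1×342 + 5×398 + 1×353 + 1×448 + 3×D = 3133 + 3D
Σ(formed) = 4×783 + 6×448 = 5820
ΔH = Σ(broken) − Σ(formed) = (3133 + 3D) − (5820) = −2687 + 3D
Setting this equal to −1235 kJ gives 3D = 1452, so D = 484 kJ/mol.

D(O=O) ≈ 484 kJ/mol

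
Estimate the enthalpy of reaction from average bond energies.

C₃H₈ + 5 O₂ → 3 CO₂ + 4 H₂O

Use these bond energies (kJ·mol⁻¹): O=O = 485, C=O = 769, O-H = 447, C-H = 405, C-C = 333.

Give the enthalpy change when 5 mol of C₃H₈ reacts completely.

Bonds broken (reactants):
  C-C: 2 × 333 = 666
  C-H: 8 × 405 = 3240
  O=O: 5 × 485 = 2425
  Σ(broken) = 6331 kJ
Bonds formed (products):
  C=O: 6 × 769 = 4614
  O-H: 8 × 447 = 3576
  Σ(formed) = 8190 kJ
ΔH = Σ(broken) − Σ(formed) = 6331 − 8190 = −1859 kJ
For 5× the reaction as written: 5 × (−1859) = −9295 kJ

ΔH = −9295 kJ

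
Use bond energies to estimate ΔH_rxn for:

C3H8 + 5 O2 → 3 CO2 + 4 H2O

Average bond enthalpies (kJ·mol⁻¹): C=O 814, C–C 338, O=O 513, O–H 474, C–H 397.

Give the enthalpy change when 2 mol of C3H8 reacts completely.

ΔH = −4518 kJ

Bonds broken (reactants):
  C–C: 2 × 338 = 676
  C–H: 8 × 397 = 3176
  O=O: 5 × 513 = 2565
  Σ(broken) = 6417 kJ
Bonds formed (products):
  C=O: 6 × 814 = 4884
  O–H: 8 × 474 = 3792
  Σ(formed) = 8676 kJ
ΔH = Σ(broken) − Σ(formed) = 6417 − 8676 = −2259 kJ
For 2× the reaction as written: 2 × (−2259) = −4518 kJ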